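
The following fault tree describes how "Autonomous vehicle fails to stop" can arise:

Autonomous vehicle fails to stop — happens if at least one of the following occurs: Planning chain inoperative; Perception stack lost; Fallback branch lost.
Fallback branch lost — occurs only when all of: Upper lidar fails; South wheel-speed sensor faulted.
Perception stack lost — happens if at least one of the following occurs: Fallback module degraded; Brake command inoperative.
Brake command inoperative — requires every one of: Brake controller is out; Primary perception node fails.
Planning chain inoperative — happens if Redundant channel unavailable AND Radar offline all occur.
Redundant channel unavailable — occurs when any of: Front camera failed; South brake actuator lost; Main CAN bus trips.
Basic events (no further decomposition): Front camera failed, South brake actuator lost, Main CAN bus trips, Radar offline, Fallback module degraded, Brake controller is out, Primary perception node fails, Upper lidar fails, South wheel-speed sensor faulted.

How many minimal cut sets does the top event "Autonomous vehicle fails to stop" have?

Redundant channel unavailable [OR]: union of children's cut sets → 3 cut set(s).
Planning chain inoperative [AND]: one cut set from each child combined → 3 × 1 = 3 cut set(s).
Brake command inoperative [AND]: one cut set from each child combined → 1 × 1 = 1 cut set(s).
Perception stack lost [OR]: union of children's cut sets → 2 cut set(s).
Fallback branch lost [AND]: one cut set from each child combined → 1 × 1 = 1 cut set(s).
Autonomous vehicle fails to stop [OR]: union of children's cut sets → 6 cut set(s).
Minimal cut sets: {Front camera failed, Radar offline}; {Radar offline, South brake actuator lost}; {Main CAN bus trips, Radar offline}; {Fallback module degraded}; {Brake controller is out, Primary perception node fails}; {South wheel-speed sensor faulted, Upper lidar fails}.

6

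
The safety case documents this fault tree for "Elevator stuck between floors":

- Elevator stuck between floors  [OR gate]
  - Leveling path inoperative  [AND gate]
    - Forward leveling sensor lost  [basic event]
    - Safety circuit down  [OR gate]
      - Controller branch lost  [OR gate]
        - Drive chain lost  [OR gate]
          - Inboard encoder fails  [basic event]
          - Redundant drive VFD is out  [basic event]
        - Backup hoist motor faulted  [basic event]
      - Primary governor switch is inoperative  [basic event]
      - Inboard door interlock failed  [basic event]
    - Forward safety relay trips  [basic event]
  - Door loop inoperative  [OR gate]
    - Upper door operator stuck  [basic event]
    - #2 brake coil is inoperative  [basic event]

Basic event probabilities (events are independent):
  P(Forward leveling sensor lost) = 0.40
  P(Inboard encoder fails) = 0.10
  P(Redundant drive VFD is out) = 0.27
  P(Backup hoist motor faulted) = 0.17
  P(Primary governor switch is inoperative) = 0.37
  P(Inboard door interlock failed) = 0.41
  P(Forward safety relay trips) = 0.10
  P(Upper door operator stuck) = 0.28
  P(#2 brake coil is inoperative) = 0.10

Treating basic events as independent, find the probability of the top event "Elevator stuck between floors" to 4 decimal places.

P(Drive chain lost) [OR] = 1 − (1−0.10) × (1−0.27) = 0.343000
P(Controller branch lost) [OR] = 1 − (1−0.343000) × (1−0.17) = 0.454690
P(Safety circuit down) [OR] = 1 − (1−0.454690) × (1−0.37) × (1−0.41) = 0.797308
P(Leveling path inoperative) [AND] = 0.40 × 0.797308 × 0.10 = 0.031892
P(Door loop inoperative) [OR] = 1 − (1−0.28) × (1−0.10) = 0.352000
P(Elevator stuck between floors) [OR] = 1 − (1−0.031892) × (1−0.352000) = 0.372666
Rounded to 4 decimal places: P(Elevator stuck between floors) ≈ 0.3727.

0.3727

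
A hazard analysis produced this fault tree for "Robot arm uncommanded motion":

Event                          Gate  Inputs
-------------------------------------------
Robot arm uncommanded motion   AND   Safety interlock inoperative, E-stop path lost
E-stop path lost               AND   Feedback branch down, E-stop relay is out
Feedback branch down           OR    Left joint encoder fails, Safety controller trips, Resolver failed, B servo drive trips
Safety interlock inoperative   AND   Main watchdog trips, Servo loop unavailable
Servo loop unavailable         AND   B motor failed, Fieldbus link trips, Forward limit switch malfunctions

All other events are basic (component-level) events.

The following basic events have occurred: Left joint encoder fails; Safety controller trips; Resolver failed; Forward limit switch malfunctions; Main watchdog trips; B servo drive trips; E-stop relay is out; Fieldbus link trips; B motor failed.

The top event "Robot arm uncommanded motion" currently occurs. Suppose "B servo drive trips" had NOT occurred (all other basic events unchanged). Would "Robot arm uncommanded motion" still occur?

Counterfactual: set "B servo drive trips" to not occurred.
Servo loop unavailable [AND]: B motor failed=occurs, Fieldbus link trips=occurs, Forward limit switch malfunctions=occurs → all inputs occur → occurs.
Safety interlock inoperative [AND]: Main watchdog trips=occurs, Servo loop unavailable=occurs → all inputs occur → occurs.
Feedback branch down [OR]: Left joint encoder fails=occurs, Safety controller trips=occurs, Resolver failed=occurs, B servo drive trips=not → at least one input occurs → occurs.
E-stop path lost [AND]: Feedback branch down=occurs, E-stop relay is out=occurs → all inputs occur → occurs.
Robot arm uncommanded motion [AND]: Safety interlock inoperative=occurs, E-stop path lost=occurs → all inputs occur → occurs.

Yes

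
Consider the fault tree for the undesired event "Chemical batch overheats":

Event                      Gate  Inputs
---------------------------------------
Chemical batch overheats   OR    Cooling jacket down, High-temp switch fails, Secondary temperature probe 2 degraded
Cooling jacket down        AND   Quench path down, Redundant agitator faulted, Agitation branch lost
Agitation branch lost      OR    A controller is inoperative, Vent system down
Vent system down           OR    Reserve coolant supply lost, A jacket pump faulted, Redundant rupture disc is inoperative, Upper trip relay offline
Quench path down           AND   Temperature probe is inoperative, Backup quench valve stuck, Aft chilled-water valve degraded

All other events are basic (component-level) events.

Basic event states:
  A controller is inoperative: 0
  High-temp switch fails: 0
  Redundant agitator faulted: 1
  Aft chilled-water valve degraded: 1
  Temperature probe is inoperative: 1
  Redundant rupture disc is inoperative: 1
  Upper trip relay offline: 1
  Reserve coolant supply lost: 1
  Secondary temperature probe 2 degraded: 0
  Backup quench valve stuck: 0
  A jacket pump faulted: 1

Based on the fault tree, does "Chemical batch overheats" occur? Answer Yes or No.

Quench path down [AND]: Temperature probe is inoperative=occurs, Backup quench valve stuck=not, Aft chilled-water valve degraded=occurs → not all inputs occur → does not occur.
Vent system down [OR]: Reserve coolant supply lost=occurs, A jacket pump faulted=occurs, Redundant rupture disc is inoperative=occurs, Upper trip relay offline=occurs → at least one input occurs → occurs.
Agitation branch lost [OR]: A controller is inoperative=not, Vent system down=occurs → at least one input occurs → occurs.
Cooling jacket down [AND]: Quench path down=not, Redundant agitator faulted=occurs, Agitation branch lost=occurs → not all inputs occur → does not occur.
Chemical batch overheats [OR]: Cooling jacket down=not, High-temp switch fails=not, Secondary temperature probe 2 degraded=not → no input occurs → does not occur.

No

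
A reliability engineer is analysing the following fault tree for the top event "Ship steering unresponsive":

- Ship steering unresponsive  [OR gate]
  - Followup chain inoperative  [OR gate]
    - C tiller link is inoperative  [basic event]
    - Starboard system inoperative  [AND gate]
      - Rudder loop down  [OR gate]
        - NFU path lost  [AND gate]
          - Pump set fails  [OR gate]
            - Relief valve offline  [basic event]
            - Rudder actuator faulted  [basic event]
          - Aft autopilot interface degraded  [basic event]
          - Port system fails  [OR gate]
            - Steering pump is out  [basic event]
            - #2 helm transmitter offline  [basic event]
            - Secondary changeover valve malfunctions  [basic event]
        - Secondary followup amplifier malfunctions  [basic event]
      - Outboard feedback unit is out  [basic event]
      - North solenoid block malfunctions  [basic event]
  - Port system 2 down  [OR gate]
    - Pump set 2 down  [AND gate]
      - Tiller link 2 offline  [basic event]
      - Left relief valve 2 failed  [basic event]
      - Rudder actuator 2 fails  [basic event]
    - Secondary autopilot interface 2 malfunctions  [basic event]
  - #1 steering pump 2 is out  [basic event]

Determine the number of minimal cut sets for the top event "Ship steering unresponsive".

Pump set fails [OR]: union of children's cut sets → 2 cut set(s).
Port system fails [OR]: union of children's cut sets → 3 cut set(s).
NFU path lost [AND]: one cut set from each child combined → 2 × 1 × 3 = 6 cut set(s).
Rudder loop down [OR]: union of children's cut sets → 7 cut set(s).
Starboard system inoperative [AND]: one cut set from each child combined → 7 × 1 × 1 = 7 cut set(s).
Followup chain inoperative [OR]: union of children's cut sets → 8 cut set(s).
Pump set 2 down [AND]: one cut set from each child combined → 1 × 1 × 1 = 1 cut set(s).
Port system 2 down [OR]: union of children's cut sets → 2 cut set(s).
Ship steering unresponsive [OR]: union of children's cut sets → 11 cut set(s).

11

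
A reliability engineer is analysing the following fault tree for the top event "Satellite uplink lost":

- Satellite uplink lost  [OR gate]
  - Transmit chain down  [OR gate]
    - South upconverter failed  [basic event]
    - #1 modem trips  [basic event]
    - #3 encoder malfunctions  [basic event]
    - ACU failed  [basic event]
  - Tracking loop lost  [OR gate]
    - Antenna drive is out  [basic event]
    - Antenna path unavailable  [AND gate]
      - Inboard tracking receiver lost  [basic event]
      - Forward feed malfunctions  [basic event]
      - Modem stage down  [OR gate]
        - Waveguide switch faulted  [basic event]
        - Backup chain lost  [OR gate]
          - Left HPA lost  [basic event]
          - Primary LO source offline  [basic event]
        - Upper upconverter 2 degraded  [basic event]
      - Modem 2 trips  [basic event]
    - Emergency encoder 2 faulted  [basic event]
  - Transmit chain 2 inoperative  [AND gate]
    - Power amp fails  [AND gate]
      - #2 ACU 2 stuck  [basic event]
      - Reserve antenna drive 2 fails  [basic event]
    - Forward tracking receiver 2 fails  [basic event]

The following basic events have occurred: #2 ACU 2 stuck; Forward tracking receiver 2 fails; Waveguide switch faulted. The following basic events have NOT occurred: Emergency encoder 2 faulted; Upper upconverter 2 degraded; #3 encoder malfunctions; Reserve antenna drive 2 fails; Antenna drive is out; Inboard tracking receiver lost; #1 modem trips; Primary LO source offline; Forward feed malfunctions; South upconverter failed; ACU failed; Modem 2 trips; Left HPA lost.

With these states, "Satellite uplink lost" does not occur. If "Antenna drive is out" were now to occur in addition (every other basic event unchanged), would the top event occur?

Counterfactual: set "Antenna drive is out" to occurred.
Transmit chain down [OR]: South upconverter failed=not, #1 modem trips=not, #3 encoder malfunctions=not, ACU failed=not → no input occurs → does not occur.
Backup chain lost [OR]: Left HPA lost=not, Primary LO source offline=not → no input occurs → does not occur.
Modem stage down [OR]: Waveguide switch faulted=occurs, Backup chain lost=not, Upper upconverter 2 degraded=not → at least one input occurs → occurs.
Antenna path unavailable [AND]: Inboard tracking receiver lost=not, Forward feed malfunctions=not, Modem stage down=occurs, Modem 2 trips=not → not all inputs occur → does not occur.
Tracking loop lost [OR]: Antenna drive is out=occurs, Antenna path unavailable=not, Emergency encoder 2 faulted=not → at least one input occurs → occurs.
Power amp fails [AND]: #2 ACU 2 stuck=occurs, Reserve antenna drive 2 fails=not → not all inputs occur → does not occur.
Transmit chain 2 inoperative [AND]: Power amp fails=not, Forward tracking receiver 2 fails=occurs → not all inputs occur → does not occur.
Satellite uplink lost [OR]: Transmit chain down=not, Tracking loop lost=occurs, Transmit chain 2 inoperative=not → at least one input occurs → occurs.

Yes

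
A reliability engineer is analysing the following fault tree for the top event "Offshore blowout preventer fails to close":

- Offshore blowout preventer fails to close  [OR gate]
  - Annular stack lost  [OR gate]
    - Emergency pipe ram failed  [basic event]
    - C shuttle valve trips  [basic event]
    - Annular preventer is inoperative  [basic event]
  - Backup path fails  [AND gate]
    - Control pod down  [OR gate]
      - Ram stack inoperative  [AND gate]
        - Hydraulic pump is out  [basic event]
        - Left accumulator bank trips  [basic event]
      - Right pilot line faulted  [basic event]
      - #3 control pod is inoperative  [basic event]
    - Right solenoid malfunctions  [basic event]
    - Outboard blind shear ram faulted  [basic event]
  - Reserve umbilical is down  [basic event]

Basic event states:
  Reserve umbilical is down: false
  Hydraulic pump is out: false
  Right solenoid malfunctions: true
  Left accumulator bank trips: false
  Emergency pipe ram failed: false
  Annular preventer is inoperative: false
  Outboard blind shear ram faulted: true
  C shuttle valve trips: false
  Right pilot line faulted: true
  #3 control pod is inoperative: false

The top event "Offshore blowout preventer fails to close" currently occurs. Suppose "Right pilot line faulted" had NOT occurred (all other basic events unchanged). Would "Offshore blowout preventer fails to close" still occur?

No

Counterfactual: set "Right pilot line faulted" to not occurred.
Annular stack lost [OR]: Emergency pipe ram failed=not, C shuttle valve trips=not, Annular preventer is inoperative=not → no input occurs → does not occur.
Ram stack inoperative [AND]: Hydraulic pump is out=not, Left accumulator bank trips=not → not all inputs occur → does not occur.
Control pod down [OR]: Ram stack inoperative=not, Right pilot line faulted=not, #3 control pod is inoperative=not → no input occurs → does not occur.
Backup path fails [AND]: Control pod down=not, Right solenoid malfunctions=occurs, Outboard blind shear ram faulted=occurs → not all inputs occur → does not occur.
Offshore blowout preventer fails to close [OR]: Annular stack lost=not, Backup path fails=not, Reserve umbilical is down=not → no input occurs → does not occur.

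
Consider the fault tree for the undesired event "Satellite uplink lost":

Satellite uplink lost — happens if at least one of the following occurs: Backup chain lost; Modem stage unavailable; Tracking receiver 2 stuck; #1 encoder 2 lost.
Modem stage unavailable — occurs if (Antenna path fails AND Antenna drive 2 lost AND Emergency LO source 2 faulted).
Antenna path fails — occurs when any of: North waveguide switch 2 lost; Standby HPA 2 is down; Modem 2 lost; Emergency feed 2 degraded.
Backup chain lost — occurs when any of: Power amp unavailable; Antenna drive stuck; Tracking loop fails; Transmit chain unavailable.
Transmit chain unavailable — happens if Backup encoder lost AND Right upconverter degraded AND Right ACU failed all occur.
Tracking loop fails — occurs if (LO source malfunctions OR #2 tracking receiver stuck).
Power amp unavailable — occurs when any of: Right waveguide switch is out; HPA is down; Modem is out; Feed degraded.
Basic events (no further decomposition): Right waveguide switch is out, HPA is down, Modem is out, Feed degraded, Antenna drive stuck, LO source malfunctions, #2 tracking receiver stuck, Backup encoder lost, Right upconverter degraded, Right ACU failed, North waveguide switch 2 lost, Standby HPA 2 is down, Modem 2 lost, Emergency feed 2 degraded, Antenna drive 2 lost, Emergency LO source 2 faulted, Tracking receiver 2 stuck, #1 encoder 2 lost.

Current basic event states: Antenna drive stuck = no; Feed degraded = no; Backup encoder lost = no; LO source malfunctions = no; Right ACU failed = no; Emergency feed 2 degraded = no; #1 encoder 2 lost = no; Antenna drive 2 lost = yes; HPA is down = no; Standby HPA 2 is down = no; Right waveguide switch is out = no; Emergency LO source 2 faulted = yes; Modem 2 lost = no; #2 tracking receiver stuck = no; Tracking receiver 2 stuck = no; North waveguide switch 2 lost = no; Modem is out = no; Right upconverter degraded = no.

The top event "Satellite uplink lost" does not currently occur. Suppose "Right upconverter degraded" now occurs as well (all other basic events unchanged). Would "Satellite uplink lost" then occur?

Counterfactual: set "Right upconverter degraded" to occurred.
Power amp unavailable [OR]: Right waveguide switch is out=not, HPA is down=not, Modem is out=not, Feed degraded=not → no input occurs → does not occur.
Tracking loop fails [OR]: LO source malfunctions=not, #2 tracking receiver stuck=not → no input occurs → does not occur.
Transmit chain unavailable [AND]: Backup encoder lost=not, Right upconverter degraded=occurs, Right ACU failed=not → not all inputs occur → does not occur.
Backup chain lost [OR]: Power amp unavailable=not, Antenna drive stuck=not, Tracking loop fails=not, Transmit chain unavailable=not → no input occurs → does not occur.
Antenna path fails [OR]: North waveguide switch 2 lost=not, Standby HPA 2 is down=not, Modem 2 lost=not, Emergency feed 2 degraded=not → no input occurs → does not occur.
Modem stage unavailable [AND]: Antenna path fails=not, Antenna drive 2 lost=occurs, Emergency LO source 2 faulted=occurs → not all inputs occur → does not occur.
Satellite uplink lost [OR]: Backup chain lost=not, Modem stage unavailable=not, Tracking receiver 2 stuck=not, #1 encoder 2 lost=not → no input occurs → does not occur.

No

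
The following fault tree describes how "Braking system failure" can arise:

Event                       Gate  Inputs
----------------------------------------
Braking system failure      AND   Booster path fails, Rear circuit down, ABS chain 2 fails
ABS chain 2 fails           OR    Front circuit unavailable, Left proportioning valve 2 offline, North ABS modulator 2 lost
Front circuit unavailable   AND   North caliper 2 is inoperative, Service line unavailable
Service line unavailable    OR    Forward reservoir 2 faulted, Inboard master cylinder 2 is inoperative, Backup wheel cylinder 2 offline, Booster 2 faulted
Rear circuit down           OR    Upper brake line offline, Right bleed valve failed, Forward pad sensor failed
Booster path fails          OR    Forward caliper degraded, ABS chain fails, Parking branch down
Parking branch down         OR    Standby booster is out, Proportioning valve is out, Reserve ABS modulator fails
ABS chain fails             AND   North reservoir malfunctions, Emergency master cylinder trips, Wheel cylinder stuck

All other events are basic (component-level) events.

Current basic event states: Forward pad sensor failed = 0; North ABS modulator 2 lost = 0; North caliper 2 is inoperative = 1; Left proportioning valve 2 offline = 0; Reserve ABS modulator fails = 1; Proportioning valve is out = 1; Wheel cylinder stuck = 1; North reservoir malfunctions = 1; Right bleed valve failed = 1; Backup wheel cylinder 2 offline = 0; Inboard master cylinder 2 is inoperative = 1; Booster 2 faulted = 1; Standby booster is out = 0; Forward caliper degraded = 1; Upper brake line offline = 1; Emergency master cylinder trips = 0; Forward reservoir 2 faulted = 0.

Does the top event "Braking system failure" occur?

ABS chain fails [AND]: North reservoir malfunctions=occurs, Emergency master cylinder trips=not, Wheel cylinder stuck=occurs → not all inputs occur → does not occur.
Parking branch down [OR]: Standby booster is out=not, Proportioning valve is out=occurs, Reserve ABS modulator fails=occurs → at least one input occurs → occurs.
Booster path fails [OR]: Forward caliper degraded=occurs, ABS chain fails=not, Parking branch down=occurs → at least one input occurs → occurs.
Rear circuit down [OR]: Upper brake line offline=occurs, Right bleed valve failed=occurs, Forward pad sensor failed=not → at least one input occurs → occurs.
Service line unavailable [OR]: Forward reservoir 2 faulted=not, Inboard master cylinder 2 is inoperative=occurs, Backup wheel cylinder 2 offline=not, Booster 2 faulted=occurs → at least one input occurs → occurs.
Front circuit unavailable [AND]: North caliper 2 is inoperative=occurs, Service line unavailable=occurs → all inputs occur → occurs.
ABS chain 2 fails [OR]: Front circuit unavailable=occurs, Left proportioning valve 2 offline=not, North ABS modulator 2 lost=not → at least one input occurs → occurs.
Braking system failure [AND]: Booster path fails=occurs, Rear circuit down=occurs, ABS chain 2 fails=occurs → all inputs occur → occurs.

Yes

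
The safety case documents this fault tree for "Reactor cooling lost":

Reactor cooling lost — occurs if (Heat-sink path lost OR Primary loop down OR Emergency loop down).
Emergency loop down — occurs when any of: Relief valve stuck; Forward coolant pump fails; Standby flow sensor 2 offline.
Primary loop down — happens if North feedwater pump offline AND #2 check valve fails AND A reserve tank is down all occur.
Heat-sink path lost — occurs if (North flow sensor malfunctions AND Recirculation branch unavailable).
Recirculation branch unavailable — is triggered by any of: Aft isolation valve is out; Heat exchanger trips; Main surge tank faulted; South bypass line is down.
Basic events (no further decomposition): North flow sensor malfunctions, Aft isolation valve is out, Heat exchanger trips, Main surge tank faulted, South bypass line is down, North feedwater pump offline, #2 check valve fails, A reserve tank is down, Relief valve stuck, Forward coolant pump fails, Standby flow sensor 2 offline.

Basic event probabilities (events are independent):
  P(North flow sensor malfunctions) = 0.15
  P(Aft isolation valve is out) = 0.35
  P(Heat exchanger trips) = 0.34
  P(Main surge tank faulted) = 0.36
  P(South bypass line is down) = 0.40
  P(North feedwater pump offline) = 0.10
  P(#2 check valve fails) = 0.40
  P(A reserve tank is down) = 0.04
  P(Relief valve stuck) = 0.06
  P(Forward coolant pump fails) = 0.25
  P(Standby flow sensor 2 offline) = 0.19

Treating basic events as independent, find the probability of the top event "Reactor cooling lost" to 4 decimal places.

P(Recirculation branch unavailable) [OR] = 1 − (1−0.35) × (1−0.34) × (1−0.36) × (1−0.40) = 0.835264
P(Heat-sink path lost) [AND] = 0.15 × 0.835264 = 0.125290
P(Primary loop down) [AND] = 0.10 × 0.40 × 0.04 = 0.001600
P(Emergency loop down) [OR] = 1 − (1−0.06) × (1−0.25) × (1−0.19) = 0.428950
P(Reactor cooling lost) [OR] = 1 − (1−0.125290) × (1−0.001600) × (1−0.428950) = 0.501296
Rounded to 4 decimal places: P(Reactor cooling lost) ≈ 0.5013.

0.5013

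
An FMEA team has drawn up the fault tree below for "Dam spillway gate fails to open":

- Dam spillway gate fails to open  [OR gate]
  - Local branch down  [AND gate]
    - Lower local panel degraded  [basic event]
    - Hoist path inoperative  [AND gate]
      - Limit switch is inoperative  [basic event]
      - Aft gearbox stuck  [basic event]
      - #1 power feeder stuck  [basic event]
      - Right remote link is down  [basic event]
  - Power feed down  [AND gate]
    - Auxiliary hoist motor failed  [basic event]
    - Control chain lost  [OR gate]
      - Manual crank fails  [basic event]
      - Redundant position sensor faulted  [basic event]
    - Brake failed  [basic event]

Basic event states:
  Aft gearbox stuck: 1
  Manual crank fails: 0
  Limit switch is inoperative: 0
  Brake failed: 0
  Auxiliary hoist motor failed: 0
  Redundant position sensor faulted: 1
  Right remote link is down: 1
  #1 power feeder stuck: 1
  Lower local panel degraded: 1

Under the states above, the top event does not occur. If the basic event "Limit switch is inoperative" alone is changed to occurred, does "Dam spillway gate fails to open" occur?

Counterfactual: set "Limit switch is inoperative" to occurred.
Hoist path inoperative [AND]: Limit switch is inoperative=occurs, Aft gearbox stuck=occurs, #1 power feeder stuck=occurs, Right remote link is down=occurs → all inputs occur → occurs.
Local branch down [AND]: Lower local panel degraded=occurs, Hoist path inoperative=occurs → all inputs occur → occurs.
Control chain lost [OR]: Manual crank fails=not, Redundant position sensor faulted=occurs → at least one input occurs → occurs.
Power feed down [AND]: Auxiliary hoist motor failed=not, Control chain lost=occurs, Brake failed=not → not all inputs occur → does not occur.
Dam spillway gate fails to open [OR]: Local branch down=occurs, Power feed down=not → at least one input occurs → occurs.

Yes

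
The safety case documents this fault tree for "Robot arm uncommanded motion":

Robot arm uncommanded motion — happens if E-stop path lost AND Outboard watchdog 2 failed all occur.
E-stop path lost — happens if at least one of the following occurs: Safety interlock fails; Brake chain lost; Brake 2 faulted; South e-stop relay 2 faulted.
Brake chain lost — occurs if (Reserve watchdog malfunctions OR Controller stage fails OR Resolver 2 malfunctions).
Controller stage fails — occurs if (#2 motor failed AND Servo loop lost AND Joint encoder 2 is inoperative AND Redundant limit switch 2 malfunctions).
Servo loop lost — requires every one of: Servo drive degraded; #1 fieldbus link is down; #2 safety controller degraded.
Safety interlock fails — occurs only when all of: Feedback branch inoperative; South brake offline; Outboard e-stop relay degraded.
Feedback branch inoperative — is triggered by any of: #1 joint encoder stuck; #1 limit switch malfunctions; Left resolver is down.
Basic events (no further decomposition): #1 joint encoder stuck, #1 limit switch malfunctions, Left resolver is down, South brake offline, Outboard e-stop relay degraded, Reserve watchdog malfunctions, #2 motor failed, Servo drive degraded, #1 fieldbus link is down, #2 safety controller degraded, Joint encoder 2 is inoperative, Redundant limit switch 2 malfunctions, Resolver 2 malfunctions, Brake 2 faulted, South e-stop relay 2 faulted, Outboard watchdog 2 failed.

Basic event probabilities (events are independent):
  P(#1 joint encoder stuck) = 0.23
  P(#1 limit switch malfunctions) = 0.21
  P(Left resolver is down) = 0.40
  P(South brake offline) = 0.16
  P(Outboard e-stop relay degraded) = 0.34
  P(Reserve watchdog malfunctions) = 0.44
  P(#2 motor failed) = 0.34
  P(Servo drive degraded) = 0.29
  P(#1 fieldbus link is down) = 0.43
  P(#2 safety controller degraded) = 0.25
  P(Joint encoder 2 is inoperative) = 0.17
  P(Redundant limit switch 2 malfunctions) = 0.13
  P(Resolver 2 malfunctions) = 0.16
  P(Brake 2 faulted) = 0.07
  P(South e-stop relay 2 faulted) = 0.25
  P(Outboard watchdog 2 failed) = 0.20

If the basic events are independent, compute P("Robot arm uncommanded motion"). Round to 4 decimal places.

P(Feedback branch inoperative) [OR] = 1 − (1−0.23) × (1−0.21) × (1−0.40) = 0.635020
P(Safety interlock fails) [AND] = 0.635020 × 0.16 × 0.34 = 0.034545
P(Servo loop lost) [AND] = 0.29 × 0.43 × 0.25 = 0.031175
P(Controller stage fails) [AND] = 0.34 × 0.031175 × 0.17 × 0.13 = 0.000234
P(Brake chain lost) [OR] = 1 − (1−0.44) × (1−0.000234) × (1−0.16) = 0.529710
P(E-stop path lost) [OR] = 1 − (1−0.034545) × (1−0.529710) × (1−0.07) × (1−0.25) = 0.683304
P(Robot arm uncommanded motion) [AND] = 0.683304 × 0.20 = 0.136661
Rounded to 4 decimal places: P(Robot arm uncommanded motion) ≈ 0.1367.

0.1367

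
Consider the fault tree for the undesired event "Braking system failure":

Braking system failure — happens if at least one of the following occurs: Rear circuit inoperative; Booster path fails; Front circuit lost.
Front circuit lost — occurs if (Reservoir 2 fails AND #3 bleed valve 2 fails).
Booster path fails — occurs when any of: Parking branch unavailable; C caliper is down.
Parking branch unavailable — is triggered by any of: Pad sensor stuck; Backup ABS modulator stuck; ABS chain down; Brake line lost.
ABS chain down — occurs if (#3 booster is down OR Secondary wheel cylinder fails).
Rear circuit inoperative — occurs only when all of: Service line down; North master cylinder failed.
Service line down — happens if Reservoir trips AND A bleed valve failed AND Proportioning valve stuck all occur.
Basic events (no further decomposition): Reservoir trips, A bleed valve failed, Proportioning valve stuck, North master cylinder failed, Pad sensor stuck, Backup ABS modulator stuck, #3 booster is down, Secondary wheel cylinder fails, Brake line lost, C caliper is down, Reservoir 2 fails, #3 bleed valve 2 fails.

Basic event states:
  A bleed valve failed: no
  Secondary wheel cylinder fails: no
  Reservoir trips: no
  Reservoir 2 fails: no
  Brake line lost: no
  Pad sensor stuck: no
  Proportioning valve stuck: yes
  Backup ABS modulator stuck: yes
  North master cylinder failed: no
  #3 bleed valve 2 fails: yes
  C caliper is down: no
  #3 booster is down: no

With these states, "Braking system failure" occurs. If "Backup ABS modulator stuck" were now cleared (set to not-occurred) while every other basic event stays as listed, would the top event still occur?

No

Counterfactual: set "Backup ABS modulator stuck" to not occurred.
Service line down [AND]: Reservoir trips=not, A bleed valve failed=not, Proportioning valve stuck=occurs → not all inputs occur → does not occur.
Rear circuit inoperative [AND]: Service line down=not, North master cylinder failed=not → not all inputs occur → does not occur.
ABS chain down [OR]: #3 booster is down=not, Secondary wheel cylinder fails=not → no input occurs → does not occur.
Parking branch unavailable [OR]: Pad sensor stuck=not, Backup ABS modulator stuck=not, ABS chain down=not, Brake line lost=not → no input occurs → does not occur.
Booster path fails [OR]: Parking branch unavailable=not, C caliper is down=not → no input occurs → does not occur.
Front circuit lost [AND]: Reservoir 2 fails=not, #3 bleed valve 2 fails=occurs → not all inputs occur → does not occur.
Braking system failure [OR]: Rear circuit inoperative=not, Booster path fails=not, Front circuit lost=not → no input occurs → does not occur.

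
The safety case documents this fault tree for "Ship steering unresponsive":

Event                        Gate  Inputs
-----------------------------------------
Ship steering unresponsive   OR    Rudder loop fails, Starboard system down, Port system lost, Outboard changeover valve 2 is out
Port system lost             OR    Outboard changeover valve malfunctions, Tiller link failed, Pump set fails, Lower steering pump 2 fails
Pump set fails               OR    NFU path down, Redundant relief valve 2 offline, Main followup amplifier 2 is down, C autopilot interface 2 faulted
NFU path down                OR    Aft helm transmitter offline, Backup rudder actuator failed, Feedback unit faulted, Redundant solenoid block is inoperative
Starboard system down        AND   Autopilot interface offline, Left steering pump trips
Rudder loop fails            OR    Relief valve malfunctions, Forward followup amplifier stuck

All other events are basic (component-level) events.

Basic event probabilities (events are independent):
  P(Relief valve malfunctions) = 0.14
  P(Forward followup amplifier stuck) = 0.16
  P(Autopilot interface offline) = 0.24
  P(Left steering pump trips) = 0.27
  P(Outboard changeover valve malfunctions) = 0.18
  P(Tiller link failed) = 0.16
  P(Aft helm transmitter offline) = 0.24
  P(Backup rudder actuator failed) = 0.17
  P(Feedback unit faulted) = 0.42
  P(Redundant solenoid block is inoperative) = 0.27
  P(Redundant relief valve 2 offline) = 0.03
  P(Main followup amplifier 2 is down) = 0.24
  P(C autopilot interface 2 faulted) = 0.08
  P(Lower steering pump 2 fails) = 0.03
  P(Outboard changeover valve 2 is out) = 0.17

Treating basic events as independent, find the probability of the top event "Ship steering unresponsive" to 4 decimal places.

0.9321

P(Rudder loop fails) [OR] = 1 − (1−0.14) × (1−0.16) = 0.277600
P(Starboard system down) [AND] = 0.24 × 0.27 = 0.064800
P(NFU path down) [OR] = 1 − (1−0.24) × (1−0.17) × (1−0.42) × (1−0.27) = 0.732919
P(Pump set fails) [OR] = 1 − (1−0.732919) × (1−0.03) × (1−0.24) × (1−0.08) = 0.818859
P(Port system lost) [OR] = 1 − (1−0.18) × (1−0.16) × (1−0.818859) × (1−0.03) = 0.878973
P(Ship steering unresponsive) [OR] = 1 − (1−0.277600) × (1−0.064800) × (1−0.878973) × (1−0.17) = 0.932136
Rounded to 4 decimal places: P(Ship steering unresponsive) ≈ 0.9321.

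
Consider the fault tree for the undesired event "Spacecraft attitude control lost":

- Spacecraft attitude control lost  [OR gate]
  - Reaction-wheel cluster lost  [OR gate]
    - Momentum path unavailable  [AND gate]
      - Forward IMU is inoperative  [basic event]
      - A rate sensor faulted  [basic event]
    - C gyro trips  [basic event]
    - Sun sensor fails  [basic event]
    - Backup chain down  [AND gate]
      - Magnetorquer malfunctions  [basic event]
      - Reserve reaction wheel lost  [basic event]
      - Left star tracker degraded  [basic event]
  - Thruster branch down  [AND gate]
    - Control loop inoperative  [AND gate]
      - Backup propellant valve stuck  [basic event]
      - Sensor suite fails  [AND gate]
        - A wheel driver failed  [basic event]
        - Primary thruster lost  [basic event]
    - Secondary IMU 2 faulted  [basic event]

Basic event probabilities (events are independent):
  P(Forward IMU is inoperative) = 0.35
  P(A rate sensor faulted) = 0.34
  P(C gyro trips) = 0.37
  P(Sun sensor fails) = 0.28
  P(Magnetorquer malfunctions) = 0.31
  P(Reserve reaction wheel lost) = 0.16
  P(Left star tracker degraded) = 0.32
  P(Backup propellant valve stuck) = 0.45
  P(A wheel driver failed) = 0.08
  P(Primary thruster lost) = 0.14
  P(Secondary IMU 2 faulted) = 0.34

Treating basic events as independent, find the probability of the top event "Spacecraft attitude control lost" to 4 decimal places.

P(Momentum path unavailable) [AND] = 0.35 × 0.34 = 0.119000
P(Backup chain down) [AND] = 0.31 × 0.16 × 0.32 = 0.015872
P(Reaction-wheel cluster lost) [OR] = 1 − (1−0.119000) × (1−0.37) × (1−0.28) × (1−0.015872) = 0.606721
P(Sensor suite fails) [AND] = 0.08 × 0.14 = 0.011200
P(Control loop inoperative) [AND] = 0.45 × 0.011200 = 0.005040
P(Thruster branch down) [AND] = 0.005040 × 0.34 = 0.001714
P(Spacecraft attitude control lost) [OR] = 1 − (1−0.606721) × (1−0.001714) = 0.607395
Rounded to 4 decimal places: P(Spacecraft attitude control lost) ≈ 0.6074.

0.6074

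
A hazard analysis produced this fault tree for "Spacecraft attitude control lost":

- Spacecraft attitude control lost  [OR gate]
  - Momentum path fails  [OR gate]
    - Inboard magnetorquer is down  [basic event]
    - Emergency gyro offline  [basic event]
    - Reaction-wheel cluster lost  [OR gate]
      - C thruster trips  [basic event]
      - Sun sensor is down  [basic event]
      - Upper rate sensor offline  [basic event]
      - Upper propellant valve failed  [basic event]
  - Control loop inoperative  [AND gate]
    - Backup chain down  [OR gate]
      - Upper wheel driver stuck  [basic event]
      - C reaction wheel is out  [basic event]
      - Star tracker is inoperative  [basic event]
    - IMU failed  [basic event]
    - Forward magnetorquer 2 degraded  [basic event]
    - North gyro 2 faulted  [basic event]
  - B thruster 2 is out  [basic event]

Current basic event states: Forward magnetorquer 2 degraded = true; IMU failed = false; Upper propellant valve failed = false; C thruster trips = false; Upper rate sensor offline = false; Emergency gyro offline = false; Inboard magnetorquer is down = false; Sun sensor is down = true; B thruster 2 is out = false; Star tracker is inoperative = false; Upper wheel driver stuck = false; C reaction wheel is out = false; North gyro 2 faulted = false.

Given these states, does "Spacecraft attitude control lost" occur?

Reaction-wheel cluster lost [OR]: C thruster trips=not, Sun sensor is down=occurs, Upper rate sensor offline=not, Upper propellant valve failed=not → at least one input occurs → occurs.
Momentum path fails [OR]: Inboard magnetorquer is down=not, Emergency gyro offline=not, Reaction-wheel cluster lost=occurs → at least one input occurs → occurs.
Backup chain down [OR]: Upper wheel driver stuck=not, C reaction wheel is out=not, Star tracker is inoperative=not → no input occurs → does not occur.
Control loop inoperative [AND]: Backup chain down=not, IMU failed=not, Forward magnetorquer 2 degraded=occurs, North gyro 2 faulted=not → not all inputs occur → does not occur.
Spacecraft attitude control lost [OR]: Momentum path fails=occurs, Control loop inoperative=not, B thruster 2 is out=not → at least one input occurs → occurs.

Yes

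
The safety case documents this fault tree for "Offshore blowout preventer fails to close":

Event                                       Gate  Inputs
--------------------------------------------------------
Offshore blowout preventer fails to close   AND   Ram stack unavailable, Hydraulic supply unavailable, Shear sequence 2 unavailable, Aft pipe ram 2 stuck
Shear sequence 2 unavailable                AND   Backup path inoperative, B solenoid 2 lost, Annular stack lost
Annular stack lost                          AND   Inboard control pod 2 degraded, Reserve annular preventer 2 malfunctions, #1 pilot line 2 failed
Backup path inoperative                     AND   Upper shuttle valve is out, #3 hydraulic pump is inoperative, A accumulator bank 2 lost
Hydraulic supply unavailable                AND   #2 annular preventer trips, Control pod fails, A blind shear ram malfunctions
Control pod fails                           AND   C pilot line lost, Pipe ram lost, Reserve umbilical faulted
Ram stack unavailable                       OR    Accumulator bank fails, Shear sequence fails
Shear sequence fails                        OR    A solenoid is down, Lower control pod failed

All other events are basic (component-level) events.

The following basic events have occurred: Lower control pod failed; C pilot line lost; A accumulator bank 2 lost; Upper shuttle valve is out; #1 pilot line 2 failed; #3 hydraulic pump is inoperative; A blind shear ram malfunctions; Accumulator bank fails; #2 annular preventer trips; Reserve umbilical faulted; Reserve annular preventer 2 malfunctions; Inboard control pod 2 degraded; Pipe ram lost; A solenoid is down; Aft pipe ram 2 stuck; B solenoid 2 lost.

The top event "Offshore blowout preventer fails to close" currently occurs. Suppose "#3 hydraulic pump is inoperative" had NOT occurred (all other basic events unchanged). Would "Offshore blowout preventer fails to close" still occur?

No

Counterfactual: set "#3 hydraulic pump is inoperative" to not occurred.
Shear sequence fails [OR]: A solenoid is down=occurs, Lower control pod failed=occurs → at least one input occurs → occurs.
Ram stack unavailable [OR]: Accumulator bank fails=occurs, Shear sequence fails=occurs → at least one input occurs → occurs.
Control pod fails [AND]: C pilot line lost=occurs, Pipe ram lost=occurs, Reserve umbilical faulted=occurs → all inputs occur → occurs.
Hydraulic supply unavailable [AND]: #2 annular preventer trips=occurs, Control pod fails=occurs, A blind shear ram malfunctions=occurs → all inputs occur → occurs.
Backup path inoperative [AND]: Upper shuttle valve is out=occurs, #3 hydraulic pump is inoperative=not, A accumulator bank 2 lost=occurs → not all inputs occur → does not occur.
Annular stack lost [AND]: Inboard control pod 2 degraded=occurs, Reserve annular preventer 2 malfunctions=occurs, #1 pilot line 2 failed=occurs → all inputs occur → occurs.
Shear sequence 2 unavailable [AND]: Backup path inoperative=not, B solenoid 2 lost=occurs, Annular stack lost=occurs → not all inputs occur → does not occur.
Offshore blowout preventer fails to close [AND]: Ram stack unavailable=occurs, Hydraulic supply unavailable=occurs, Shear sequence 2 unavailable=not, Aft pipe ram 2 stuck=occurs → not all inputs occur → does not occur.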